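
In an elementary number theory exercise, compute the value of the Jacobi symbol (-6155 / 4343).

Pull out -1: (-6155 / 4343) = (-1 / 4343)·(6155 / 4343). Since 4343 ≡ 3 (mod 4), (-1 / 4343) = -1. Now have -(6155 / 4343).
Reduce the numerator: 6155 ≡ 1812 (mod 4343), so (6155 / 4343) = (1812 / 4343).
Factor out 2: 1812 = 2^2·453. Since 4343 ≡ 7 (mod 8), (2 / 4343) = +1, and (2 / 4343)^2 = +1. Now have -(453 / 4343).
453 ≡ 1 (mod 4), so quadratic reciprocity gives (453 / 4343) = (4343 / 453). Reduce: 4343 ≡ 266 (mod 453). Now have -(266 / 453).
Factor out 2: 266 = 2·133. Since 453 ≡ 5 (mod 8), (2 / 453) = -1. Now have (133 / 453).
133 ≡ 1 (mod 4), so quadratic reciprocity gives (133 / 453) = (453 / 133). Reduce: 453 ≡ 54 (mod 133). Now have (54 / 133).
Factor out 2: 54 = 2·27. Since 133 ≡ 5 (mod 8), (2 / 133) = -1. Now have -(27 / 133).
133 ≡ 1 (mod 4), so quadratic reciprocity gives (27 / 133) = (133 / 27). Reduce: 133 ≡ 25 (mod 27). Now have -(25 / 27).
25 ≡ 1 (mod 4), so quadratic reciprocity gives (25 / 27) = (27 / 25). Reduce: 27 ≡ 2 (mod 25). Now have -(2 / 25).
Factor out 2: 2 = 2. Since 25 ≡ 1 (mod 8), (2 / 25) = +1. Now have -(1 / 25).
(1 / 25) = 1. Collecting the sign factors: -1.

-1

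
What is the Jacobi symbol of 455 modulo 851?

1

Both 455 ≡ 3 and 851 ≡ 3 (mod 4), so reciprocity gives (455 / 851) = -(851 / 455). Reduce: 851 ≡ 396 (mod 455). Now have -(396 / 455).
Factor out 2: 396 = 2^2·99. Since 455 ≡ 7 (mod 8), (2 / 455) = +1, and (2 / 455)^2 = +1. Now have -(99 / 455).
Both 99 ≡ 3 and 455 ≡ 3 (mod 4), so reciprocity gives (99 / 455) = -(455 / 99). Reduce: 455 ≡ 59 (mod 99). Now have (59 / 99).
Both 59 ≡ 3 and 99 ≡ 3 (mod 4), so reciprocity gives (59 / 99) = -(99 / 59). Reduce: 99 ≡ 40 (mod 59). Now have -(40 / 59).
Factor out 2: 40 = 2^3·5. Since 59 ≡ 3 (mod 8), (2 / 59) = -1, and (2 / 59)^3 = -1. Now have (5 / 59).
5 ≡ 1 (mod 4), so quadratic reciprocity gives (5 / 59) = (59 / 5). Reduce: 59 ≡ 4 (mod 5). Now have (4 / 5).
Factor out 2: 4 = 2^2. Since 5 ≡ 5 (mod 8), (2 / 5) = -1, and (2 / 5)^2 = +1. Now have (1 / 5).
(1 / 5) = 1. Collecting the sign factors: 1.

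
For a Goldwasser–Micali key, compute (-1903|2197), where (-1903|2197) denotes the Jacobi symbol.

-1

Reduce the numerator: -1903 ≡ 294 (mod 2197), so (-1903|2197) = (294|2197).
Factor out 2: 294 = 2·147. Since 2197 ≡ 5 (mod 8), (2|2197) = -1. Now have -(147|2197).
2197 ≡ 1 (mod 4), so quadratic reciprocity gives (147|2197) = (2197|147). Reduce: 2197 ≡ 139 (mod 147). Now have -(139|147).
Both 139 ≡ 3 and 147 ≡ 3 (mod 4), so reciprocity gives (139|147) = -(147|139). Reduce: 147 ≡ 8 (mod 139). Now have (8|139).
Factor out 2: 8 = 2^3. Since 139 ≡ 3 (mod 8), (2|139) = -1, and (2|139)^3 = -1. Now have -(1|139).
(1|139) = 1. Collecting the sign factors: -1.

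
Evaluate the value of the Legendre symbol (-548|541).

1

(-548|541)
  = (534|541)    [-548 ≡ 534 mod 541]
  = -(267|541)    [541 ≡ 5 mod 8 ⇒ (2|541) = -1]
  = -(541|267)    [QR: 541 ≡ 1 mod 4, sign kept]
  = -(7|267)    [541 ≡ 7 mod 267]
  = (267|7)    [QR: both ≡ 3 mod 4, sign flips]
  = (1|7)    [267 ≡ 1 mod 7]
  = 1    [(1|7) = 1]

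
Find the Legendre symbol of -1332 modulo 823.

-1

Reduce the numerator: -1332 ≡ 314 (mod 823), so (-1332|823) = (314|823).
Factor out 2: 314 = 2·157. Since 823 ≡ 7 (mod 8), (2|823) = +1. Now have (157|823).
157 ≡ 1 (mod 4), so quadratic reciprocity gives (157|823) = (823|157). Reduce: 823 ≡ 38 (mod 157). Now have (38|157).
Factor out 2: 38 = 2·19. Since 157 ≡ 5 (mod 8), (2|157) = -1. Now have -(19|157).
157 ≡ 1 (mod 4), so quadratic reciprocity gives (19|157) = (157|19). Reduce: 157 ≡ 5 (mod 19). Now have -(5|19).
5 ≡ 1 (mod 4), so quadratic reciprocity gives (5|19) = (19|5). Reduce: 19 ≡ 4 (mod 5). Now have -(4|5).
Factor out 2: 4 = 2^2. Since 5 ≡ 5 (mod 8), (2|5) = -1, and (2|5)^2 = +1. Now have -(1|5).
(1|5) = 1. Collecting the sign factors: -1.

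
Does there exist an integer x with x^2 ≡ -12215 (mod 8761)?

Reduce the numerator: -12215 ≡ 5307 (mod 8761), so (-12215/8761) = (5307/8761).
8761 ≡ 1 (mod 4), so quadratic reciprocity gives (5307/8761) = (8761/5307). Reduce: 8761 ≡ 3454 (mod 5307). Now have (3454/5307).
Factor out 2: 3454 = 2·1727. Since 5307 ≡ 3 (mod 8), (2/5307) = -1. Now have -(1727/5307).
Both 1727 ≡ 3 and 5307 ≡ 3 (mod 4), so reciprocity gives (1727/5307) = -(5307/1727). Reduce: 5307 ≡ 126 (mod 1727). Now have (126/1727).
Factor out 2: 126 = 2·63. Since 1727 ≡ 7 (mod 8), (2/1727) = +1. Now have (63/1727).
Both 63 ≡ 3 and 1727 ≡ 3 (mod 4), so reciprocity gives (63/1727) = -(1727/63). Reduce: 1727 ≡ 26 (mod 63). Now have -(26/63).
Factor out 2: 26 = 2·13. Since 63 ≡ 7 (mod 8), (2/63) = +1. Now have -(13/63).
13 ≡ 1 (mod 4), so quadratic reciprocity gives (13/63) = (63/13). Reduce: 63 ≡ 11 (mod 13). Now have -(11/13).
13 ≡ 1 (mod 4), so quadratic reciprocity gives (11/13) = (13/11). Reduce: 13 ≡ 2 (mod 11). Now have -(2/11).
Factor out 2: 2 = 2. Since 11 ≡ 3 (mod 8), (2/11) = -1. Now have (1/11).
(1/11) = 1. Collecting the sign factors: 1.
(-12215/8761) = 1, and 8761 is prime, so -12215 is a quadratic residue mod 8761.

yes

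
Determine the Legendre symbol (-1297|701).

Reduce the numerator: -1297 ≡ 105 (mod 701), so (-1297|701) = (105|701).
105 ≡ 1 (mod 4), so quadratic reciprocity gives (105|701) = (701|105). Reduce: 701 ≡ 71 (mod 105). Now have (71|105).
105 ≡ 1 (mod 4), so quadratic reciprocity gives (71|105) = (105|71). Reduce: 105 ≡ 34 (mod 71). Now have (34|71).
Factor out 2: 34 = 2·17. Since 71 ≡ 7 (mod 8), (2|71) = +1. Now have (17|71).
17 ≡ 1 (mod 4), so quadratic reciprocity gives (17|71) = (71|17). Reduce: 71 ≡ 3 (mod 17). Now have (3|17).
17 ≡ 1 (mod 4), so quadratic reciprocity gives (3|17) = (17|3). Reduce: 17 ≡ 2 (mod 3). Now have (2|3).
Factor out 2: 2 = 2. Since 3 ≡ 3 (mod 8), (2|3) = -1. Now have -(1|3).
(1|3) = 1. Collecting the sign factors: -1.

-1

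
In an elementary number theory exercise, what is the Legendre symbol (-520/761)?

-1

Reduce the numerator: -520 ≡ 241 (mod 761), so (-520/761) = (241/761).
241 ≡ 1 (mod 4), so quadratic reciprocity gives (241/761) = (761/241). Reduce: 761 ≡ 38 (mod 241). Now have (38/241).
Factor out 2: 38 = 2·19. Since 241 ≡ 1 (mod 8), (2/241) = +1. Now have (19/241).
241 ≡ 1 (mod 4), so quadratic reciprocity gives (19/241) = (241/19). Reduce: 241 ≡ 13 (mod 19). Now have (13/19).
13 ≡ 1 (mod 4), so quadratic reciprocity gives (13/19) = (19/13). Reduce: 19 ≡ 6 (mod 13). Now have (6/13).
Factor out 2: 6 = 2·3. Since 13 ≡ 5 (mod 8), (2/13) = -1. Now have -(3/13).
13 ≡ 1 (mod 4), so quadratic reciprocity gives (3/13) = (13/3). Reduce: 13 ≡ 1 (mod 3). Now have -(1/3).
(1/3) = 1. Collecting the sign factors: -1.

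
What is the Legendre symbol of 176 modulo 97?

Reduce the numerator: 176 ≡ 79 (mod 97), so (176/97) = (79/97).
97 ≡ 1 (mod 4), so quadratic reciprocity gives (79/97) = (97/79). Reduce: 97 ≡ 18 (mod 79). Now have (18/79).
Factor out 2: 18 = 2·9. Since 79 ≡ 7 (mod 8), (2/79) = +1. Now have (9/79).
9 ≡ 1 (mod 4), so quadratic reciprocity gives (9/79) = (79/9). Reduce: 79 ≡ 7 (mod 9). Now have (7/9).
9 ≡ 1 (mod 4), so quadratic reciprocity gives (7/9) = (9/7). Reduce: 9 ≡ 2 (mod 7). Now have (2/7).
Factor out 2: 2 = 2. Since 7 ≡ 7 (mod 8), (2/7) = +1. Now have (1/7).
(1/7) = 1. Collecting the sign factors: 1.

1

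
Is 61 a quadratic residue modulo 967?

yes

61 ≡ 1 (mod 4), so quadratic reciprocity gives (61|967) = (967|61). Reduce: 967 ≡ 52 (mod 61). Now have (52|61).
Factor out 2: 52 = 2^2·13. Since 61 ≡ 5 (mod 8), (2|61) = -1, and (2|61)^2 = +1. Now have (13|61).
13 ≡ 1 (mod 4), so quadratic reciprocity gives (13|61) = (61|13). Reduce: 61 ≡ 9 (mod 13). Now have (9|13).
9 ≡ 1 (mod 4), so quadratic reciprocity gives (9|13) = (13|9). Reduce: 13 ≡ 4 (mod 9). Now have (4|9).
Factor out 2: 4 = 2^2. Since 9 ≡ 1 (mod 8), (2|9) = +1, and (2|9)^2 = +1. Now have (1|9).
(1|9) = 1. Collecting the sign factors: 1.
The Legendre symbol is 1, so x^2 ≡ 61 (mod 967) has solution.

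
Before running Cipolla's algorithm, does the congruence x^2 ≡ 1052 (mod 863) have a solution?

(1052|863)
  = (189|863)    [1052 ≡ 189 mod 863]
  = (863|189)    [QR: 189 ≡ 1 mod 4, sign kept]
  = (107|189)    [863 ≡ 107 mod 189]
  = (189|107)    [QR: 189 ≡ 1 mod 4, sign kept]
  = (82|107)    [189 ≡ 82 mod 107]
  = -(41|107)    [107 ≡ 3 mod 8 ⇒ (2|107) = -1]
  = -(107|41)    [QR: 41 ≡ 1 mod 4, sign kept]
  = -(25|41)    [107 ≡ 25 mod 41]
  = -(41|25)    [QR: 25 ≡ 1 mod 4, sign kept]
  = -(16|25)    [41 ≡ 16 mod 25]
  = -(1|25)    [25 ≡ 1 mod 8 ⇒ (2|25)^4 = +1]
  = -1    [(1|25) = 1]
The Legendre symbol is -1, so x^2 ≡ 1052 (mod 863) has no solution.

no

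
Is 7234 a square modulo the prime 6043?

(7234|6043)
  = (1191|6043)    [7234 ≡ 1191 mod 6043]
  = -(6043|1191)    [QR: both ≡ 3 mod 4, sign flips]
  = -(88|1191)    [6043 ≡ 88 mod 1191]
  = -(11|1191)    [1191 ≡ 7 mod 8 ⇒ (2|1191)^3 = +1]
  = (1191|11)    [QR: both ≡ 3 mod 4, sign flips]
  = (3|11)    [1191 ≡ 3 mod 11]
  = -(11|3)    [QR: both ≡ 3 mod 4, sign flips]
  = -(2|3)    [11 ≡ 2 mod 3]
  = (1|3)    [3 ≡ 3 mod 8 ⇒ (2|3) = -1]
  = 1    [(1|3) = 1]
(7234|6043) = 1, and 6043 is prime, so 7234 is a quadratic residue mod 6043.

yes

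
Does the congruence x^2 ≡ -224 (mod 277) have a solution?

(-224/277)
  = (53/277)    [-224 ≡ 53 mod 277]
  = (277/53)    [QR: 53 ≡ 1 mod 4, sign kept]
  = (12/53)    [277 ≡ 12 mod 53]
  = (3/53)    [53 ≡ 5 mod 8 ⇒ (2/53)^2 = +1]
  = (53/3)    [QR: 53 ≡ 1 mod 4, sign kept]
  = (2/3)    [53 ≡ 2 mod 3]
  = -(1/3)    [3 ≡ 3 mod 8 ⇒ (2/3) = -1]
  = -1    [(1/3) = 1]
The Legendre symbol is -1, so x^2 ≡ -224 (mod 277) has no solution.

no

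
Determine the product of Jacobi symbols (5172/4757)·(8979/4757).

By multiplicativity, (5172·8979/4757) = (5172/4757)·(8979/4757).
First factor (5172/4757):
Reduce the numerator: 5172 ≡ 415 (mod 4757), so (5172/4757) = (415/4757).
4757 ≡ 1 (mod 4), so quadratic reciprocity gives (415/4757) = (4757/415). Reduce: 4757 ≡ 192 (mod 415). Now have (192/415).
Factor out 2: 192 = 2^6·3. Since 415 ≡ 7 (mod 8), (2/415) = +1, and (2/415)^6 = +1. Now have (3/415).
Both 3 ≡ 3 and 415 ≡ 3 (mod 4), so reciprocity gives (3/415) = -(415/3). Reduce: 415 ≡ 1 (mod 3). Now have -(1/3).
(1/3) = 1. Collecting the sign factors: -1.
Second factor (8979/4757):
Reduce the numerator: 8979 ≡ 4222 (mod 4757), so (8979/4757) = (4222/4757).
Factor out 2: 4222 = 2·2111. Since 4757 ≡ 5 (mod 8), (2/4757) = -1. Now have -(2111/4757).
4757 ≡ 1 (mod 4), so quadratic reciprocity gives (2111/4757) = (4757/2111). Reduce: 4757 ≡ 535 (mod 2111). Now have -(535/2111).
Both 535 ≡ 3 and 2111 ≡ 3 (mod 4), so reciprocity gives (535/2111) = -(2111/535). Reduce: 2111 ≡ 506 (mod 535). Now have (506/535).
Factor out 2: 506 = 2·253. Since 535 ≡ 7 (mod 8), (2/535) = +1. Now have (253/535).
253 ≡ 1 (mod 4), so quadratic reciprocity gives (253/535) = (535/253). Reduce: 535 ≡ 29 (mod 253). Now have (29/253).
29 ≡ 1 (mod 4), so quadratic reciprocity gives (29/253) = (253/29). Reduce: 253 ≡ 21 (mod 29). Now have (21/29).
21 ≡ 1 (mod 4), so quadratic reciprocity gives (21/29) = (29/21). Reduce: 29 ≡ 8 (mod 21). Now have (8/21).
Factor out 2: 8 = 2^3. Since 21 ≡ 5 (mod 8), (2/21) = -1, and (2/21)^3 = -1. Now have -(1/21).
(1/21) = 1. Collecting the sign factors: -1.
Product: (-1)·(-1) = 1.

1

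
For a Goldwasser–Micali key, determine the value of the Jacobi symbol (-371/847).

0

(-371/847)
  = -(371/847)    [847 ≡ 3 mod 4 ⇒ (-1/847) = -1]
  = (847/371)    [QR: both ≡ 3 mod 4, sign flips]
  = (105/371)    [847 ≡ 105 mod 371]
  = (371/105)    [QR: 105 ≡ 1 mod 4, sign kept]
  = (56/105)    [371 ≡ 56 mod 105]
  = (7/105)    [105 ≡ 1 mod 8 ⇒ (2/105)^3 = +1]
  = (105/7)    [QR: 105 ≡ 1 mod 4, sign kept]
  = (0/7)    [105 ≡ 0 mod 7]
  = 0    [numerator 0, gcd > 1]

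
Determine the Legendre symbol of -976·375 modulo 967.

-1

By multiplicativity, (-976·375|967) = (-976|967)·(375|967).
First factor (-976|967):
Reduce the numerator: -976 ≡ 958 (mod 967), so (-976|967) = (958|967).
Factor out 2: 958 = 2·479. Since 967 ≡ 7 (mod 8), (2|967) = +1. Now have (479|967).
Both 479 ≡ 3 and 967 ≡ 3 (mod 4), so reciprocity gives (479|967) = -(967|479). Reduce: 967 ≡ 9 (mod 479). Now have -(9|479).
9 ≡ 1 (mod 4), so quadratic reciprocity gives (9|479) = (479|9). Reduce: 479 ≡ 2 (mod 9). Now have -(2|9).
Factor out 2: 2 = 2. Since 9 ≡ 1 (mod 8), (2|9) = +1. Now have -(1|9).
(1|9) = 1. Collecting the sign factors: -1.
Second factor (375|967):
Both 375 ≡ 3 and 967 ≡ 3 (mod 4), so reciprocity gives (375|967) = -(967|375). Reduce: 967 ≡ 217 (mod 375). Now have -(217|375).
217 ≡ 1 (mod 4), so quadratic reciprocity gives (217|375) = (375|217). Reduce: 375 ≡ 158 (mod 217). Now have -(158|217).
Factor out 2: 158 = 2·79. Since 217 ≡ 1 (mod 8), (2|217) = +1. Now have -(79|217).
217 ≡ 1 (mod 4), so quadratic reciprocity gives (79|217) = (217|79). Reduce: 217 ≡ 59 (mod 79). Now have -(59|79).
Both 59 ≡ 3 and 79 ≡ 3 (mod 4), so reciprocity gives (59|79) = -(79|59). Reduce: 79 ≡ 20 (mod 59). Now have (20|59).
Factor out 2: 20 = 2^2·5. Since 59 ≡ 3 (mod 8), (2|59) = -1, and (2|59)^2 = +1. Now have (5|59).
5 ≡ 1 (mod 4), so quadratic reciprocity gives (5|59) = (59|5). Reduce: 59 ≡ 4 (mod 5). Now have (4|5).
Factor out 2: 4 = 2^2. Since 5 ≡ 5 (mod 8), (2|5) = -1, and (2|5)^2 = +1. Now have (1|5).
(1|5) = 1. Collecting the sign factors: 1.
Product: (-1)·(1) = -1.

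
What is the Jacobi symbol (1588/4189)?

1

Factor out 2: 1588 = 2^2·397. Since 4189 ≡ 5 (mod 8), (2/4189) = -1, and (2/4189)^2 = +1. Now have (397/4189).
397 ≡ 1 (mod 4), so quadratic reciprocity gives (397/4189) = (4189/397). Reduce: 4189 ≡ 219 (mod 397). Now have (219/397).
397 ≡ 1 (mod 4), so quadratic reciprocity gives (219/397) = (397/219). Reduce: 397 ≡ 178 (mod 219). Now have (178/219).
Factor out 2: 178 = 2·89. Since 219 ≡ 3 (mod 8), (2/219) = -1. Now have -(89/219).
89 ≡ 1 (mod 4), so quadratic reciprocity gives (89/219) = (219/89). Reduce: 219 ≡ 41 (mod 89). Now have -(41/89).
41 ≡ 1 (mod 4), so quadratic reciprocity gives (41/89) = (89/41). Reduce: 89 ≡ 7 (mod 41). Now have -(7/41).
41 ≡ 1 (mod 4), so quadratic reciprocity gives (7/41) = (41/7). Reduce: 41 ≡ 6 (mod 7). Now have -(6/7).
Factor out 2: 6 = 2·3. Since 7 ≡ 7 (mod 8), (2/7) = +1. Now have -(3/7).
Both 3 ≡ 3 and 7 ≡ 3 (mod 4), so reciprocity gives (3/7) = -(7/3). Reduce: 7 ≡ 1 (mod 3). Now have (1/3).
(1/3) = 1. Collecting the sign factors: 1.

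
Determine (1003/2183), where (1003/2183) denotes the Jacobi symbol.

0

Both 1003 ≡ 3 and 2183 ≡ 3 (mod 4), so reciprocity gives (1003/2183) = -(2183/1003). Reduce: 2183 ≡ 177 (mod 1003). Now have -(177/1003).
177 ≡ 1 (mod 4), so quadratic reciprocity gives (177/1003) = (1003/177). Reduce: 1003 ≡ 118 (mod 177). Now have -(118/177).
Factor out 2: 118 = 2·59. Since 177 ≡ 1 (mod 8), (2/177) = +1. Now have -(59/177).
177 ≡ 1 (mod 4), so quadratic reciprocity gives (59/177) = (177/59). Reduce: 177 ≡ 0 (mod 59). Now have -(0/59).
The numerator is now 0 with denominator 59 > 1: the symbol is 0.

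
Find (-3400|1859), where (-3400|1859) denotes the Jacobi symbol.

-1

Reduce the numerator: -3400 ≡ 318 (mod 1859), so (-3400|1859) = (318|1859).
Factor out 2: 318 = 2·159. Since 1859 ≡ 3 (mod 8), (2|1859) = -1. Now have -(159|1859).
Both 159 ≡ 3 and 1859 ≡ 3 (mod 4), so reciprocity gives (159|1859) = -(1859|159). Reduce: 1859 ≡ 110 (mod 159). Now have (110|159).
Factor out 2: 110 = 2·55. Since 159 ≡ 7 (mod 8), (2|159) = +1. Now have (55|159).
Both 55 ≡ 3 and 159 ≡ 3 (mod 4), so reciprocity gives (55|159) = -(159|55). Reduce: 159 ≡ 49 (mod 55). Now have -(49|55).
49 ≡ 1 (mod 4), so quadratic reciprocity gives (49|55) = (55|49). Reduce: 55 ≡ 6 (mod 49). Now have -(6|49).
Factor out 2: 6 = 2·3. Since 49 ≡ 1 (mod 8), (2|49) = +1. Now have -(3|49).
49 ≡ 1 (mod 4), so quadratic reciprocity gives (3|49) = (49|3). Reduce: 49 ≡ 1 (mod 3). Now have -(1|3).
(1|3) = 1. Collecting the sign factors: -1.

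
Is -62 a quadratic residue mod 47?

Reduce the numerator: -62 ≡ 32 (mod 47), so (-62|47) = (32|47).
Factor out 2: 32 = 2^5. Since 47 ≡ 7 (mod 8), (2|47) = +1, and (2|47)^5 = +1. Now have (1|47).
(1|47) = 1. Collecting the sign factors: 1.
The Legendre symbol is 1, so x^2 ≡ -62 (mod 47) has solution.

yes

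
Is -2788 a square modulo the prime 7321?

(-2788/7321)
  = (2788/7321)    [7321 ≡ 1 mod 4 ⇒ (-1/7321) = +1]
  = (697/7321)    [7321 ≡ 1 mod 8 ⇒ (2/7321)^2 = +1]
  = (7321/697)    [QR: 697 ≡ 1 mod 4, sign kept]
  = (351/697)    [7321 ≡ 351 mod 697]
  = (697/351)    [QR: 697 ≡ 1 mod 4, sign kept]
  = (346/351)    [697 ≡ 346 mod 351]
  = (173/351)    [351 ≡ 7 mod 8 ⇒ (2/351) = +1]
  = (351/173)    [QR: 173 ≡ 1 mod 4, sign kept]
  = (5/173)    [351 ≡ 5 mod 173]
  = (173/5)    [QR: 5 ≡ 1 mod 4, sign kept]
  = (3/5)    [173 ≡ 3 mod 5]
  = (5/3)    [QR: 5 ≡ 1 mod 4, sign kept]
  = (2/3)    [5 ≡ 2 mod 3]
  = -(1/3)    [3 ≡ 3 mod 8 ⇒ (2/3) = -1]
  = -1    [(1/3) = 1]
(-2788/7321) = -1, and 7321 is prime, so -2788 is not a quadratic residue mod 7321.

no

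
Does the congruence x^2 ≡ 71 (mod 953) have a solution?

(71/953)
  = (953/71)    [QR: 953 ≡ 1 mod 4, sign kept]
  = (30/71)    [953 ≡ 30 mod 71]
  = (15/71)    [71 ≡ 7 mod 8 ⇒ (2/71) = +1]
  = -(71/15)    [QR: both ≡ 3 mod 4, sign flips]
  = -(11/15)    [71 ≡ 11 mod 15]
  = (15/11)    [QR: both ≡ 3 mod 4, sign flips]
  = (4/11)    [15 ≡ 4 mod 11]
  = (1/11)    [11 ≡ 3 mod 8 ⇒ (2/11)^2 = +1]
  = 1    [(1/11) = 1]
(71/953) = 1, and 953 is prime, so 71 is a quadratic residue mod 953.

yes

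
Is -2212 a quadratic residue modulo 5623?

Reduce the numerator: -2212 ≡ 3411 (mod 5623), so (-2212/5623) = (3411/5623).
Both 3411 ≡ 3 and 5623 ≡ 3 (mod 4), so reciprocity gives (3411/5623) = -(5623/3411). Reduce: 5623 ≡ 2212 (mod 3411). Now have -(2212/3411).
Factor out 2: 2212 = 2^2·553. Since 3411 ≡ 3 (mod 8), (2/3411) = -1, and (2/3411)^2 = +1. Now have -(553/3411).
553 ≡ 1 (mod 4), so quadratic reciprocity gives (553/3411) = (3411/553). Reduce: 3411 ≡ 93 (mod 553). Now have -(93/553).
93 ≡ 1 (mod 4), so quadratic reciprocity gives (93/553) = (553/93). Reduce: 553 ≡ 88 (mod 93). Now have -(88/93).
Factor out 2: 88 = 2^3·11. Since 93 ≡ 5 (mod 8), (2/93) = -1, and (2/93)^3 = -1. Now have (11/93).
93 ≡ 1 (mod 4), so quadratic reciprocity gives (11/93) = (93/11). Reduce: 93 ≡ 5 (mod 11). Now have (5/11).
5 ≡ 1 (mod 4), so quadratic reciprocity gives (5/11) = (11/5). Reduce: 11 ≡ 1 (mod 5). Now have (1/5).
(1/5) = 1. Collecting the sign factors: 1.
The Legendre symbol is 1, so x^2 ≡ -2212 (mod 5623) has solution.

yes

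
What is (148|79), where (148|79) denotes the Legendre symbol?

(148|79)
  = (69|79)    [148 ≡ 69 mod 79]
  = (79|69)    [QR: 69 ≡ 1 mod 4, sign kept]
  = (10|69)    [79 ≡ 10 mod 69]
  = -(5|69)    [69 ≡ 5 mod 8 ⇒ (2|69) = -1]
  = -(69|5)    [QR: 5 ≡ 1 mod 4, sign kept]
  = -(4|5)    [69 ≡ 4 mod 5]
  = -(1|5)    [5 ≡ 5 mod 8 ⇒ (2|5)^2 = +1]
  = -1    [(1|5) = 1]

-1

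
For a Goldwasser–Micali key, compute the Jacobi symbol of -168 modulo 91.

0

(-168|91)
  = -(168|91)    [91 ≡ 3 mod 4 ⇒ (-1|91) = -1]
  = -(77|91)    [168 ≡ 77 mod 91]
  = -(91|77)    [QR: 77 ≡ 1 mod 4, sign kept]
  = -(14|77)    [91 ≡ 14 mod 77]
  = (7|77)    [77 ≡ 5 mod 8 ⇒ (2|77) = -1]
  = (77|7)    [QR: 77 ≡ 1 mod 4, sign kept]
  = (0|7)    [77 ≡ 0 mod 7]
  = 0    [numerator 0, gcd > 1]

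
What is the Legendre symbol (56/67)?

(56/67)
  = -(7/67)    [67 ≡ 3 mod 8 ⇒ (2/67)^3 = -1]
  = (67/7)    [QR: both ≡ 3 mod 4, sign flips]
  = (4/7)    [67 ≡ 4 mod 7]
  = (1/7)    [7 ≡ 7 mod 8 ⇒ (2/7)^2 = +1]
  = 1    [(1/7) = 1]

1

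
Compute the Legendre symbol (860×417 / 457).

By multiplicativity, (860·417 / 457) = (860 / 457)·(417 / 457).
First factor (860 / 457):
Reduce the numerator: 860 ≡ 403 (mod 457), so (860 / 457) = (403 / 457).
457 ≡ 1 (mod 4), so quadratic reciprocity gives (403 / 457) = (457 / 403). Reduce: 457 ≡ 54 (mod 403). Now have (54 / 403).
Factor out 2: 54 = 2·27. Since 403 ≡ 3 (mod 8), (2 / 403) = -1. Now have -(27 / 403).
Both 27 ≡ 3 and 403 ≡ 3 (mod 4), so reciprocity gives (27 / 403) = -(403 / 27). Reduce: 403 ≡ 25 (mod 27). Now have (25 / 27).
25 ≡ 1 (mod 4), so quadratic reciprocity gives (25 / 27) = (27 / 25). Reduce: 27 ≡ 2 (mod 25). Now have (2 / 25).
Factor out 2: 2 = 2. Since 25 ≡ 1 (mod 8), (2 / 25) = +1. Now have (1 / 25).
(1 / 25) = 1. Collecting the sign factors: 1.
Second factor (417 / 457):
417 ≡ 1 (mod 4), so quadratic reciprocity gives (417 / 457) = (457 / 417). Reduce: 457 ≡ 40 (mod 417). Now have (40 / 417).
Factor out 2: 40 = 2^3·5. Since 417 ≡ 1 (mod 8), (2 / 417) = +1, and (2 / 417)^3 = +1. Now have (5 / 417).
5 ≡ 1 (mod 4), so quadratic reciprocity gives (5 / 417) = (417 / 5). Reduce: 417 ≡ 2 (mod 5). Now have (2 / 5).
Factor out 2: 2 = 2. Since 5 ≡ 5 (mod 8), (2 / 5) = -1. Now have -(1 / 5).
(1 / 5) = 1. Collecting the sign factors: -1.
Product: (1)·(-1) = -1.

-1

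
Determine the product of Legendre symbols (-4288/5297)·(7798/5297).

-1

By multiplicativity, (-4288·7798/5297) = (-4288/5297)·(7798/5297).
First factor (-4288/5297):
Reduce the numerator: -4288 ≡ 1009 (mod 5297), so (-4288/5297) = (1009/5297).
1009 ≡ 1 (mod 4), so quadratic reciprocity gives (1009/5297) = (5297/1009). Reduce: 5297 ≡ 252 (mod 1009). Now have (252/1009).
Factor out 2: 252 = 2^2·63. Since 1009 ≡ 1 (mod 8), (2/1009) = +1, and (2/1009)^2 = +1. Now have (63/1009).
1009 ≡ 1 (mod 4), so quadratic reciprocity gives (63/1009) = (1009/63). Reduce: 1009 ≡ 1 (mod 63). Now have (1/63).
(1/63) = 1. Collecting the sign factors: 1.
Second factor (7798/5297):
Reduce the numerator: 7798 ≡ 2501 (mod 5297), so (7798/5297) = (2501/5297).
2501 ≡ 1 (mod 4), so quadratic reciprocity gives (2501/5297) = (5297/2501). Reduce: 5297 ≡ 295 (mod 2501). Now have (295/2501).
2501 ≡ 1 (mod 4), so quadratic reciprocity gives (295/2501) = (2501/295). Reduce: 2501 ≡ 141 (mod 295). Now have (141/295).
141 ≡ 1 (mod 4), so quadratic reciprocity gives (141/295) = (295/141). Reduce: 295 ≡ 13 (mod 141). Now have (13/141).
13 ≡ 1 (mod 4), so quadratic reciprocity gives (13/141) = (141/13). Reduce: 141 ≡ 11 (mod 13). Now have (11/13).
13 ≡ 1 (mod 4), so quadratic reciprocity gives (11/13) = (13/11). Reduce: 13 ≡ 2 (mod 11). Now have (2/11).
Factor out 2: 2 = 2. Since 11 ≡ 3 (mod 8), (2/11) = -1. Now have -(1/11).
(1/11) = 1. Collecting the sign factors: -1.
Product: (1)·(-1) = -1.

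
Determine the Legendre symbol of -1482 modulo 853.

Pull out -1: (-1482/853) = (-1/853)·(1482/853). Since 853 ≡ 1 (mod 4), (-1/853) = +1. Now have (1482/853).
Reduce the numerator: 1482 ≡ 629 (mod 853), so (1482/853) = (629/853).
629 ≡ 1 (mod 4), so quadratic reciprocity gives (629/853) = (853/629). Reduce: 853 ≡ 224 (mod 629). Now have (224/629).
Factor out 2: 224 = 2^5·7. Since 629 ≡ 5 (mod 8), (2/629) = -1, and (2/629)^5 = -1. Now have -(7/629).
629 ≡ 1 (mod 4), so quadratic reciprocity gives (7/629) = (629/7). Reduce: 629 ≡ 6 (mod 7). Now have -(6/7).
Factor out 2: 6 = 2·3. Since 7 ≡ 7 (mod 8), (2/7) = +1. Now have -(3/7).
Both 3 ≡ 3 and 7 ≡ 3 (mod 4), so reciprocity gives (3/7) = -(7/3). Reduce: 7 ≡ 1 (mod 3). Now have (1/3).
(1/3) = 1. Collecting the sign factors: 1.

1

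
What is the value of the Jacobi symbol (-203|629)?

Reduce the numerator: -203 ≡ 426 (mod 629), so (-203|629) = (426|629).
Factor out 2: 426 = 2·213. Since 629 ≡ 5 (mod 8), (2|629) = -1. Now have -(213|629).
213 ≡ 1 (mod 4), so quadratic reciprocity gives (213|629) = (629|213). Reduce: 629 ≡ 203 (mod 213). Now have -(203|213).
213 ≡ 1 (mod 4), so quadratic reciprocity gives (203|213) = (213|203). Reduce: 213 ≡ 10 (mod 203). Now have -(10|203).
Factor out 2: 10 = 2·5. Since 203 ≡ 3 (mod 8), (2|203) = -1. Now have (5|203).
5 ≡ 1 (mod 4), so quadratic reciprocity gives (5|203) = (203|5). Reduce: 203 ≡ 3 (mod 5). Now have (3|5).
5 ≡ 1 (mod 4), so quadratic reciprocity gives (3|5) = (5|3). Reduce: 5 ≡ 2 (mod 3). Now have (2|3).
Factor out 2: 2 = 2. Since 3 ≡ 3 (mod 8), (2|3) = -1. Now have -(1|3).
(1|3) = 1. Collecting the sign factors: -1.

-1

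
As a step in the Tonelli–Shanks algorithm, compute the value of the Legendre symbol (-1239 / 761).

(-1239 / 761)
  = (283 / 761)    [-1239 ≡ 283 mod 761]
  = (761 / 283)    [QR: 761 ≡ 1 mod 4, sign kept]
  = (195 / 283)    [761 ≡ 195 mod 283]
  = -(283 / 195)    [QR: both ≡ 3 mod 4, sign flips]
  = -(88 / 195)    [283 ≡ 88 mod 195]
  = (11 / 195)    [195 ≡ 3 mod 8 ⇒ (2 / 195)^3 = -1]
  = -(195 / 11)    [QR: both ≡ 3 mod 4, sign flips]
  = -(8 / 11)    [195 ≡ 8 mod 11]
  = (1 / 11)    [11 ≡ 3 mod 8 ⇒ (2 / 11)^3 = -1]
  = 1    [(1 / 11) = 1]

1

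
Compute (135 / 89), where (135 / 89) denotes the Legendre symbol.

(135 / 89)
  = (46 / 89)    [135 ≡ 46 mod 89]
  = (23 / 89)    [89 ≡ 1 mod 8 ⇒ (2 / 89) = +1]
  = (89 / 23)    [QR: 89 ≡ 1 mod 4, sign kept]
  = (20 / 23)    [89 ≡ 20 mod 23]
  = (5 / 23)    [23 ≡ 7 mod 8 ⇒ (2 / 23)^2 = +1]
  = (23 / 5)    [QR: 5 ≡ 1 mod 4, sign kept]
  = (3 / 5)    [23 ≡ 3 mod 5]
  = (5 / 3)    [QR: 5 ≡ 1 mod 4, sign kept]
  = (2 / 3)    [5 ≡ 2 mod 3]
  = -(1 / 3)    [3 ≡ 3 mod 8 ⇒ (2 / 3) = -1]
  = -1    [(1 / 3) = 1]

-1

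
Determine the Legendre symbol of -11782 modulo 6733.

Reduce the numerator: -11782 ≡ 1684 (mod 6733), so (-11782|6733) = (1684|6733).
Factor out 2: 1684 = 2^2·421. Since 6733 ≡ 5 (mod 8), (2|6733) = -1, and (2|6733)^2 = +1. Now have (421|6733).
421 ≡ 1 (mod 4), so quadratic reciprocity gives (421|6733) = (6733|421). Reduce: 6733 ≡ 418 (mod 421). Now have (418|421).
Factor out 2: 418 = 2·209. Since 421 ≡ 5 (mod 8), (2|421) = -1. Now have -(209|421).
209 ≡ 1 (mod 4), so quadratic reciprocity gives (209|421) = (421|209). Reduce: 421 ≡ 3 (mod 209). Now have -(3|209).
209 ≡ 1 (mod 4), so quadratic reciprocity gives (3|209) = (209|3). Reduce: 209 ≡ 2 (mod 3). Now have -(2|3).
Factor out 2: 2 = 2. Since 3 ≡ 3 (mod 8), (2|3) = -1. Now have (1|3).
(1|3) = 1. Collecting the sign factors: 1.

1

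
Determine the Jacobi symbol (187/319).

Both 187 ≡ 3 and 319 ≡ 3 (mod 4), so reciprocity gives (187/319) = -(319/187). Reduce: 319 ≡ 132 (mod 187). Now have -(132/187).
Factor out 2: 132 = 2^2·33. Since 187 ≡ 3 (mod 8), (2/187) = -1, and (2/187)^2 = +1. Now have -(33/187).
33 ≡ 1 (mod 4), so quadratic reciprocity gives (33/187) = (187/33). Reduce: 187 ≡ 22 (mod 33). Now have -(22/33).
Factor out 2: 22 = 2·11. Since 33 ≡ 1 (mod 8), (2/33) = +1. Now have -(11/33).
33 ≡ 1 (mod 4), so quadratic reciprocity gives (11/33) = (33/11). Reduce: 33 ≡ 0 (mod 11). Now have -(0/11).
The numerator is now 0 with denominator 11 > 1: the symbol is 0.

0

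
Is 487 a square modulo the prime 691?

no

(487/691)
  = -(691/487)    [QR: both ≡ 3 mod 4, sign flips]
  = -(204/487)    [691 ≡ 204 mod 487]
  = -(51/487)    [487 ≡ 7 mod 8 ⇒ (2/487)^2 = +1]
  = (487/51)    [QR: both ≡ 3 mod 4, sign flips]
  = (28/51)    [487 ≡ 28 mod 51]
  = (7/51)    [51 ≡ 3 mod 8 ⇒ (2/51)^2 = +1]
  = -(51/7)    [QR: both ≡ 3 mod 4, sign flips]
  = -(2/7)    [51 ≡ 2 mod 7]
  = -(1/7)    [7 ≡ 7 mod 8 ⇒ (2/7) = +1]
  = -1    [(1/7) = 1]
The Legendre symbol is -1, so x^2 ≡ 487 (mod 691) has no solution.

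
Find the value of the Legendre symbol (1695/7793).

7793 ≡ 1 (mod 4), so quadratic reciprocity gives (1695/7793) = (7793/1695). Reduce: 7793 ≡ 1013 (mod 1695). Now have (1013/1695).
1013 ≡ 1 (mod 4), so quadratic reciprocity gives (1013/1695) = (1695/1013). Reduce: 1695 ≡ 682 (mod 1013). Now have (682/1013).
Factor out 2: 682 = 2·341. Since 1013 ≡ 5 (mod 8), (2/1013) = -1. Now have -(341/1013).
341 ≡ 1 (mod 4), so quadratic reciprocity gives (341/1013) = (1013/341). Reduce: 1013 ≡ 331 (mod 341). Now have -(331/341).
341 ≡ 1 (mod 4), so quadratic reciprocity gives (331/341) = (341/331). Reduce: 341 ≡ 10 (mod 331). Now have -(10/331).
Factor out 2: 10 = 2·5. Since 331 ≡ 3 (mod 8), (2/331) = -1. Now have (5/331).
5 ≡ 1 (mod 4), so quadratic reciprocity gives (5/331) = (331/5). Reduce: 331 ≡ 1 (mod 5). Now have (1/5).
(1/5) = 1. Collecting the sign factors: 1.

1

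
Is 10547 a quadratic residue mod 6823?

yes

(10547/6823)
  = (3724/6823)    [10547 ≡ 3724 mod 6823]
  = (931/6823)    [6823 ≡ 7 mod 8 ⇒ (2/6823)^2 = +1]
  = -(6823/931)    [QR: both ≡ 3 mod 4, sign flips]
  = -(306/931)    [6823 ≡ 306 mod 931]
  = (153/931)    [931 ≡ 3 mod 8 ⇒ (2/931) = -1]
  = (931/153)    [QR: 153 ≡ 1 mod 4, sign kept]
  = (13/153)    [931 ≡ 13 mod 153]
  = (153/13)    [QR: 13 ≡ 1 mod 4, sign kept]
  = (10/13)    [153 ≡ 10 mod 13]
  = -(5/13)    [13 ≡ 5 mod 8 ⇒ (2/13) = -1]
  = -(13/5)    [QR: 5 ≡ 1 mod 4, sign kept]
  = -(3/5)    [13 ≡ 3 mod 5]
  = -(5/3)    [QR: 5 ≡ 1 mod 4, sign kept]
  = -(2/3)    [5 ≡ 2 mod 3]
  = (1/3)    [3 ≡ 3 mod 8 ⇒ (2/3) = -1]
  = 1    [(1/3) = 1]
(10547/6823) = 1, and 6823 is prime, so 10547 is a quadratic residue mod 6823.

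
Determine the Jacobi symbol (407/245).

(407/245)
  = (162/245)    [407 ≡ 162 mod 245]
  = -(81/245)    [245 ≡ 5 mod 8 ⇒ (2/245) = -1]
  = -(245/81)    [QR: 81 ≡ 1 mod 4, sign kept]
  = -(2/81)    [245 ≡ 2 mod 81]
  = -(1/81)    [81 ≡ 1 mod 8 ⇒ (2/81) = +1]
  = -1    [(1/81) = 1]

-1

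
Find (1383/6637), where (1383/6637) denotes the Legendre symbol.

(1383/6637)
  = (6637/1383)    [QR: 6637 ≡ 1 mod 4, sign kept]
  = (1105/1383)    [6637 ≡ 1105 mod 1383]
  = (1383/1105)    [QR: 1105 ≡ 1 mod 4, sign kept]
  = (278/1105)    [1383 ≡ 278 mod 1105]
  = (139/1105)    [1105 ≡ 1 mod 8 ⇒ (2/1105) = +1]
  = (1105/139)    [QR: 1105 ≡ 1 mod 4, sign kept]
  = (132/139)    [1105 ≡ 132 mod 139]
  = (33/139)    [139 ≡ 3 mod 8 ⇒ (2/139)^2 = +1]
  = (139/33)    [QR: 33 ≡ 1 mod 4, sign kept]
  = (7/33)    [139 ≡ 7 mod 33]
  = (33/7)    [QR: 33 ≡ 1 mod 4, sign kept]
  = (5/7)    [33 ≡ 5 mod 7]
  = (7/5)    [QR: 5 ≡ 1 mod 4, sign kept]
  = (2/5)    [7 ≡ 2 mod 5]
  = -(1/5)    [5 ≡ 5 mod 8 ⇒ (2/5) = -1]
  = -1    [(1/5) = 1]

-1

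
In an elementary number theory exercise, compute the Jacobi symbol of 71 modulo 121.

1

121 ≡ 1 (mod 4), so quadratic reciprocity gives (71/121) = (121/71). Reduce: 121 ≡ 50 (mod 71). Now have (50/71).
Factor out 2: 50 = 2·25. Since 71 ≡ 7 (mod 8), (2/71) = +1. Now have (25/71).
25 ≡ 1 (mod 4), so quadratic reciprocity gives (25/71) = (71/25). Reduce: 71 ≡ 21 (mod 25). Now have (21/25).
21 ≡ 1 (mod 4), so quadratic reciprocity gives (21/25) = (25/21). Reduce: 25 ≡ 4 (mod 21). Now have (4/21).
Factor out 2: 4 = 2^2. Since 21 ≡ 5 (mod 8), (2/21) = -1, and (2/21)^2 = +1. Now have (1/21).
(1/21) = 1. Collecting the sign factors: 1.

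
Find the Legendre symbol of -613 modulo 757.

1

Reduce the numerator: -613 ≡ 144 (mod 757), so (-613/757) = (144/757).
Factor out 2: 144 = 2^4·9. Since 757 ≡ 5 (mod 8), (2/757) = -1, and (2/757)^4 = +1. Now have (9/757).
9 ≡ 1 (mod 4), so quadratic reciprocity gives (9/757) = (757/9). Reduce: 757 ≡ 1 (mod 9). Now have (1/9).
(1/9) = 1. Collecting the sign factors: 1.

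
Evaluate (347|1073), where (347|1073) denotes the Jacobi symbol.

-1

1073 ≡ 1 (mod 4), so quadratic reciprocity gives (347|1073) = (1073|347). Reduce: 1073 ≡ 32 (mod 347). Now have (32|347).
Factor out 2: 32 = 2^5. Since 347 ≡ 3 (mod 8), (2|347) = -1, and (2|347)^5 = -1. Now have -(1|347).
(1|347) = 1. Collecting the sign factors: -1.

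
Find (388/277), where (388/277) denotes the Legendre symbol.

-1

Reduce the numerator: 388 ≡ 111 (mod 277), so (388/277) = (111/277).
277 ≡ 1 (mod 4), so quadratic reciprocity gives (111/277) = (277/111). Reduce: 277 ≡ 55 (mod 111). Now have (55/111).
Both 55 ≡ 3 and 111 ≡ 3 (mod 4), so reciprocity gives (55/111) = -(111/55). Reduce: 111 ≡ 1 (mod 55). Now have -(1/55).
(1/55) = 1. Collecting the sign factors: -1.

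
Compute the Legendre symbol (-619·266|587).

1

By multiplicativity, (-619·266|587) = (-619|587)·(266|587).
First factor (-619|587):
(-619|587)
  = (555|587)    [-619 ≡ 555 mod 587]
  = -(587|555)    [QR: both ≡ 3 mod 4, sign flips]
  = -(32|555)    [587 ≡ 32 mod 555]
  = (1|555)    [555 ≡ 3 mod 8 ⇒ (2|555)^5 = -1]
  = 1    [(1|555) = 1]
Second factor (266|587):
(266|587)
  = -(133|587)    [587 ≡ 3 mod 8 ⇒ (2|587) = -1]
  = -(587|133)    [QR: 133 ≡ 1 mod 4, sign kept]
  = -(55|133)    [587 ≡ 55 mod 133]
  = -(133|55)    [QR: 133 ≡ 1 mod 4, sign kept]
  = -(23|55)    [133 ≡ 23 mod 55]
  = (55|23)    [QR: both ≡ 3 mod 4, sign flips]
  = (9|23)    [55 ≡ 9 mod 23]
  = (23|9)    [QR: 9 ≡ 1 mod 4, sign kept]
  = (5|9)    [23 ≡ 5 mod 9]
  = (9|5)    [QR: 5 ≡ 1 mod 4, sign kept]
  = (4|5)    [9 ≡ 4 mod 5]
  = (1|5)    [5 ≡ 5 mod 8 ⇒ (2|5)^2 = +1]
  = 1    [(1|5) = 1]
Product: (1)·(1) = 1.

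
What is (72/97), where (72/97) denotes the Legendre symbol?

1

(72/97)
  = (9/97)    [97 ≡ 1 mod 8 ⇒ (2/97)^3 = +1]
  = (97/9)    [QR: 9 ≡ 1 mod 4, sign kept]
  = (7/9)    [97 ≡ 7 mod 9]
  = (9/7)    [QR: 9 ≡ 1 mod 4, sign kept]
  = (2/7)    [9 ≡ 2 mod 7]
  = (1/7)    [7 ≡ 7 mod 8 ⇒ (2/7) = +1]
  = 1    [(1/7) = 1]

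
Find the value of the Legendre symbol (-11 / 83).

(-11 / 83)
  = (72 / 83)    [-11 ≡ 72 mod 83]
  = -(9 / 83)    [83 ≡ 3 mod 8 ⇒ (2 / 83)^3 = -1]
  = -(83 / 9)    [QR: 9 ≡ 1 mod 4, sign kept]
  = -(2 / 9)    [83 ≡ 2 mod 9]
  = -(1 / 9)    [9 ≡ 1 mod 8 ⇒ (2 / 9) = +1]
  = -1    [(1 / 9) = 1]

-1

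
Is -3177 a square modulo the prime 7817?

Reduce the numerator: -3177 ≡ 4640 (mod 7817), so (-3177/7817) = (4640/7817).
Factor out 2: 4640 = 2^5·145. Since 7817 ≡ 1 (mod 8), (2/7817) = +1, and (2/7817)^5 = +1. Now have (145/7817).
145 ≡ 1 (mod 4), so quadratic reciprocity gives (145/7817) = (7817/145). Reduce: 7817 ≡ 132 (mod 145). Now have (132/145).
Factor out 2: 132 = 2^2·33. Since 145 ≡ 1 (mod 8), (2/145) = +1, and (2/145)^2 = +1. Now have (33/145).
33 ≡ 1 (mod 4), so quadratic reciprocity gives (33/145) = (145/33). Reduce: 145 ≡ 13 (mod 33). Now have (13/33).
13 ≡ 1 (mod 4), so quadratic reciprocity gives (13/33) = (33/13). Reduce: 33 ≡ 7 (mod 13). Now have (7/13).
13 ≡ 1 (mod 4), so quadratic reciprocity gives (7/13) = (13/7). Reduce: 13 ≡ 6 (mod 7). Now have (6/7).
Factor out 2: 6 = 2·3. Since 7 ≡ 7 (mod 8), (2/7) = +1. Now have (3/7).
Both 3 ≡ 3 and 7 ≡ 3 (mod 4), so reciprocity gives (3/7) = -(7/3). Reduce: 7 ≡ 1 (mod 3). Now have -(1/3).
(1/3) = 1. Collecting the sign factors: -1.
(-3177/7817) = -1, and 7817 is prime, so -3177 is not a quadratic residue mod 7817.

no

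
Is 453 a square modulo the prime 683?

yes

(453|683)
  = (683|453)    [QR: 453 ≡ 1 mod 4, sign kept]
  = (230|453)    [683 ≡ 230 mod 453]
  = -(115|453)    [453 ≡ 5 mod 8 ⇒ (2|453) = -1]
  = -(453|115)    [QR: 453 ≡ 1 mod 4, sign kept]
  = -(108|115)    [453 ≡ 108 mod 115]
  = -(27|115)    [115 ≡ 3 mod 8 ⇒ (2|115)^2 = +1]
  = (115|27)    [QR: both ≡ 3 mod 4, sign flips]
  = (7|27)    [115 ≡ 7 mod 27]
  = -(27|7)    [QR: both ≡ 3 mod 4, sign flips]
  = -(6|7)    [27 ≡ 6 mod 7]
  = -(3|7)    [7 ≡ 7 mod 8 ⇒ (2|7) = +1]
  = (7|3)    [QR: both ≡ 3 mod 4, sign flips]
  = (1|3)    [7 ≡ 1 mod 3]
  = 1    [(1|3) = 1]
(453|683) = 1, and 683 is prime, so 453 is a quadratic residue mod 683.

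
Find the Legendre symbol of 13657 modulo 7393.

-1

(13657/7393)
  = (6264/7393)    [13657 ≡ 6264 mod 7393]
  = (783/7393)    [7393 ≡ 1 mod 8 ⇒ (2/7393)^3 = +1]
  = (7393/783)    [QR: 7393 ≡ 1 mod 4, sign kept]
  = (346/783)    [7393 ≡ 346 mod 783]
  = (173/783)    [783 ≡ 7 mod 8 ⇒ (2/783) = +1]
  = (783/173)    [QR: 173 ≡ 1 mod 4, sign kept]
  = (91/173)    [783 ≡ 91 mod 173]
  = (173/91)    [QR: 173 ≡ 1 mod 4, sign kept]
  = (82/91)    [173 ≡ 82 mod 91]
  = -(41/91)    [91 ≡ 3 mod 8 ⇒ (2/91) = -1]
  = -(91/41)    [QR: 41 ≡ 1 mod 4, sign kept]
  = -(9/41)    [91 ≡ 9 mod 41]
  = -(41/9)    [QR: 9 ≡ 1 mod 4, sign kept]
  = -(5/9)    [41 ≡ 5 mod 9]
  = -(9/5)    [QR: 5 ≡ 1 mod 4, sign kept]
  = -(4/5)    [9 ≡ 4 mod 5]
  = -(1/5)    [5 ≡ 5 mod 8 ⇒ (2/5)^2 = +1]
  = -1    [(1/5) = 1]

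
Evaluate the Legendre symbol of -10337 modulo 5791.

1

Pull out -1: (-10337|5791) = (-1|5791)·(10337|5791). Since 5791 ≡ 3 (mod 4), (-1|5791) = -1. Now have -(10337|5791).
Reduce the numerator: 10337 ≡ 4546 (mod 5791), so (10337|5791) = (4546|5791).
Factor out 2: 4546 = 2·2273. Since 5791 ≡ 7 (mod 8), (2|5791) = +1. Now have -(2273|5791).
2273 ≡ 1 (mod 4), so quadratic reciprocity gives (2273|5791) = (5791|2273). Reduce: 5791 ≡ 1245 (mod 2273). Now have -(1245|2273).
1245 ≡ 1 (mod 4), so quadratic reciprocity gives (1245|2273) = (2273|1245). Reduce: 2273 ≡ 1028 (mod 1245). Now have -(1028|1245).
Factor out 2: 1028 = 2^2·257. Since 1245 ≡ 5 (mod 8), (2|1245) = -1, and (2|1245)^2 = +1. Now have -(257|1245).
257 ≡ 1 (mod 4), so quadratic reciprocity gives (257|1245) = (1245|257). Reduce: 1245 ≡ 217 (mod 257). Now have -(217|257).
217 ≡ 1 (mod 4), so quadratic reciprocity gives (217|257) = (257|217). Reduce: 257 ≡ 40 (mod 217). Now have -(40|217).
Factor out 2: 40 = 2^3·5. Since 217 ≡ 1 (mod 8), (2|217) = +1, and (2|217)^3 = +1. Now have -(5|217).
5 ≡ 1 (mod 4), so quadratic reciprocity gives (5|217) = (217|5). Reduce: 217 ≡ 2 (mod 5). Now have -(2|5).
Factor out 2: 2 = 2. Since 5 ≡ 5 (mod 8), (2|5) = -1. Now have (1|5).
(1|5) = 1. Collecting the sign factors: 1.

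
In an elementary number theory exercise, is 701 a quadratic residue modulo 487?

yes

Reduce the numerator: 701 ≡ 214 (mod 487), so (701/487) = (214/487).
Factor out 2: 214 = 2·107. Since 487 ≡ 7 (mod 8), (2/487) = +1. Now have (107/487).
Both 107 ≡ 3 and 487 ≡ 3 (mod 4), so reciprocity gives (107/487) = -(487/107). Reduce: 487 ≡ 59 (mod 107). Now have -(59/107).
Both 59 ≡ 3 and 107 ≡ 3 (mod 4), so reciprocity gives (59/107) = -(107/59). Reduce: 107 ≡ 48 (mod 59). Now have (48/59).
Factor out 2: 48 = 2^4·3. Since 59 ≡ 3 (mod 8), (2/59) = -1, and (2/59)^4 = +1. Now have (3/59).
Both 3 ≡ 3 and 59 ≡ 3 (mod 4), so reciprocity gives (3/59) = -(59/3). Reduce: 59 ≡ 2 (mod 3). Now have -(2/3).
Factor out 2: 2 = 2. Since 3 ≡ 3 (mod 8), (2/3) = -1. Now have (1/3).
(1/3) = 1. Collecting the sign factors: 1.
(701/487) = 1, and 487 is prime, so 701 is a quadratic residue mod 487.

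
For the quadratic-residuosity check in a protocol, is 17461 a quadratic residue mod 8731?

(17461/8731)
  = (8730/8731)    [17461 ≡ 8730 mod 8731]
  = -(4365/8731)    [8731 ≡ 3 mod 8 ⇒ (2/8731) = -1]
  = -(8731/4365)    [QR: 4365 ≡ 1 mod 4, sign kept]
  = -(1/4365)    [8731 ≡ 1 mod 4365]
  = -1    [(1/4365) = 1]
(17461/8731) = -1, and 8731 is prime, so 17461 is not a quadratic residue mod 8731.

no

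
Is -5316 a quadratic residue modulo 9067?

Reduce the numerator: -5316 ≡ 3751 (mod 9067), so (-5316|9067) = (3751|9067).
Both 3751 ≡ 3 and 9067 ≡ 3 (mod 4), so reciprocity gives (3751|9067) = -(9067|3751). Reduce: 9067 ≡ 1565 (mod 3751). Now have -(1565|3751).
1565 ≡ 1 (mod 4), so quadratic reciprocity gives (1565|3751) = (3751|1565). Reduce: 3751 ≡ 621 (mod 1565). Now have -(621|1565).
621 ≡ 1 (mod 4), so quadratic reciprocity gives (621|1565) = (1565|621). Reduce: 1565 ≡ 323 (mod 621). Now have -(323|621).
621 ≡ 1 (mod 4), so quadratic reciprocity gives (323|621) = (621|323). Reduce: 621 ≡ 298 (mod 323). Now have -(298|323).
Factor out 2: 298 = 2·149. Since 323 ≡ 3 (mod 8), (2|323) = -1. Now have (149|323).
149 ≡ 1 (mod 4), so quadratic reciprocity gives (149|323) = (323|149). Reduce: 323 ≡ 25 (mod 149). Now have (25|149).
25 ≡ 1 (mod 4), so quadratic reciprocity gives (25|149) = (149|25). Reduce: 149 ≡ 24 (mod 25). Now have (24|25).
Factor out 2: 24 = 2^3·3. Since 25 ≡ 1 (mod 8), (2|25) = +1, and (2|25)^3 = +1. Now have (3|25).
25 ≡ 1 (mod 4), so quadratic reciprocity gives (3|25) = (25|3). Reduce: 25 ≡ 1 (mod 3). Now have (1|3).
(1|3) = 1. Collecting the sign factors: 1.
The Legendre symbol is 1, so x^2 ≡ -5316 (mod 9067) has solution.

yes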